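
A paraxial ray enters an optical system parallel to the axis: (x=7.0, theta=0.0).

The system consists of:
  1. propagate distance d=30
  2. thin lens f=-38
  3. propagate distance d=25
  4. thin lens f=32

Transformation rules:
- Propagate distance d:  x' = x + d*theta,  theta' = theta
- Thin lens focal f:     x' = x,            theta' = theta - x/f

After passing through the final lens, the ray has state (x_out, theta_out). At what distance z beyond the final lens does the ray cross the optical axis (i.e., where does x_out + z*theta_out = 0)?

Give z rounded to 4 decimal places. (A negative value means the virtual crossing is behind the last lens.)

Initial: x=7.0000 theta=0.0000
After 1 (propagate distance d=30): x=7.0000 theta=0.0000
After 2 (thin lens f=-38): x=7.0000 theta=7/38 (≈0.1842)
After 3 (propagate distance d=25): x=441/38 (≈11.6053) theta=7/38 (≈0.1842)
After 4 (thin lens f=32): x=441/38 (≈11.6053) theta=-217/1216 (≈-0.1785)
z_focus = -x_out/theta_out = -(441/38)/(-217/1216) = 2016/31 ≈ 65.0323
Rounded to 4 decimal places: z = 65.0323

Answer: 65.0323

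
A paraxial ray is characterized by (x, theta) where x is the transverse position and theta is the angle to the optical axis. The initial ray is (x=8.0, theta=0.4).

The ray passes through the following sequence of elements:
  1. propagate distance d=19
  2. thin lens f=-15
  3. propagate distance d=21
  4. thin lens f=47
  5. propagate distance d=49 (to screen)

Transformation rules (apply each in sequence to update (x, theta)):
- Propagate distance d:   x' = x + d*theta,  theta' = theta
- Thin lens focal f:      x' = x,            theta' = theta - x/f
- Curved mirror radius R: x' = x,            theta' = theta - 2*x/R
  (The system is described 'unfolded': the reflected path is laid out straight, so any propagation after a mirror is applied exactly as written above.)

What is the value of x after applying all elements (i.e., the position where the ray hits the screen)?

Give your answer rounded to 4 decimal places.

Initial: x=8.0000 theta=0.4000
After 1 (propagate distance d=19): x=15.6000 theta=0.4000
After 2 (thin lens f=-15): x=15.6000 theta=1.4400
After 3 (propagate distance d=21): x=45.8400 theta=1.4400
After 4 (thin lens f=47): x=45.8400 theta=546/1175 (≈0.4647)
After 5 (propagate distance d=49 (to screen)): x=80616/1175 (≈68.6094) theta=546/1175 (≈0.4647)
Rounded to 4 decimal places: x = 68.6094

Answer: 68.6094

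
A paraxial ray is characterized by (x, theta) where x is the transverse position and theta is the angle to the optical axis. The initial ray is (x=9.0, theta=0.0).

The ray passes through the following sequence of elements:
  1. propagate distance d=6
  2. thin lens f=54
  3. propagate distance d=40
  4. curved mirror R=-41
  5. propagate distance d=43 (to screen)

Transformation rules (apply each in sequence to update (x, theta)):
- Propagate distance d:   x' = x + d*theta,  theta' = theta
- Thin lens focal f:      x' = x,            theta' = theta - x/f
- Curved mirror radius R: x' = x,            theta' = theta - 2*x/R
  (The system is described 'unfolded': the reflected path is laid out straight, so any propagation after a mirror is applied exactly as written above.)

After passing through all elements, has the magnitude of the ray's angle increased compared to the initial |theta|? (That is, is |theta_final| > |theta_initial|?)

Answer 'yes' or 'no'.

Initial: x=9.0000 theta=0.0000
After 1 (propagate distance d=6): x=9.0000 theta=0.0000
After 2 (thin lens f=54): x=9.0000 theta=-1/6 (≈-0.1667)
After 3 (propagate distance d=40): x=7/3 (≈2.3333) theta=-1/6 (≈-0.1667)
After 4 (curved mirror R=-41): x=7/3 (≈2.3333) theta=-13/246 (≈-0.0528)
After 5 (propagate distance d=43 (to screen)): x=5/82 (≈0.0610) theta=-13/246 (≈-0.0528)
|theta_initial|=0.0000 |theta_final|=13/246 (≈0.0528) -> increased

Answer: yes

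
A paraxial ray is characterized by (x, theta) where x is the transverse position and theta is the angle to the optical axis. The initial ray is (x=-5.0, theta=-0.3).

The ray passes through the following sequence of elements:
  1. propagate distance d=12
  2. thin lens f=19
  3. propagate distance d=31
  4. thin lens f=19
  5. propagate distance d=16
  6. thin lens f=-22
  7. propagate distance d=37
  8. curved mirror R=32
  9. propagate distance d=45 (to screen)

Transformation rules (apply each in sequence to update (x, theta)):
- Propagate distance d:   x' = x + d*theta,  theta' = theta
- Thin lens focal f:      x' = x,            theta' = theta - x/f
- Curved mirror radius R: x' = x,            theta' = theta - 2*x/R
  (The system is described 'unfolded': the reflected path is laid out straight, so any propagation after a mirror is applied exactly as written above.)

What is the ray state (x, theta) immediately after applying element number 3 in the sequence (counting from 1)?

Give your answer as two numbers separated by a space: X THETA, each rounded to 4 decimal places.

Answer: -3.8684 0.1526

Derivation:
Initial: x=-5.0000 theta=-0.3000
After 1 (propagate distance d=12): x=-8.6000 theta=-0.3000
After 2 (thin lens f=19): x=-8.6000 theta=29/190 (≈0.1526)
After 3 (propagate distance d=31): x=-147/38 (≈-3.8684) theta=29/190 (≈0.1526)
Rounded to 4 decimal places: x = -3.8684, theta = 0.1526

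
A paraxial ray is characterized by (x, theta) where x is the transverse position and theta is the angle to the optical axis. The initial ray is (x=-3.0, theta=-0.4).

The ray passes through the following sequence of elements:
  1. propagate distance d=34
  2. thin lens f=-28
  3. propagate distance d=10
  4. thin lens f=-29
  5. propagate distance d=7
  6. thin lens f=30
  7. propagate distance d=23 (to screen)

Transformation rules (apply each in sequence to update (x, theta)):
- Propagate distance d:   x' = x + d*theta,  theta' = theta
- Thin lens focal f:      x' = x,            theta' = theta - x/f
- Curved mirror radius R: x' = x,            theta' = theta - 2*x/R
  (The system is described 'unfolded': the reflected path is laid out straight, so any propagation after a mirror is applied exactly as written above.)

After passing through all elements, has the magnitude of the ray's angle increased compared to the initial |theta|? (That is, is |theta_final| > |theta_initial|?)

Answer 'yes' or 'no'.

Initial: x=-3.0000 theta=-0.4000
After 1 (propagate distance d=34): x=-16.6000 theta=-0.4000
After 2 (thin lens f=-28): x=-16.6000 theta=-139/140 (≈-0.9929)
After 3 (propagate distance d=10): x=-1857/70 (≈-26.5286) theta=-139/140 (≈-0.9929)
After 4 (thin lens f=-29): x=-1857/70 (≈-26.5286) theta=-1549/812 (≈-1.9076)
After 5 (propagate distance d=7): x=-161921/4060 (≈-39.8820) theta=-1549/812 (≈-1.9076)
After 6 (thin lens f=30): x=-161921/4060 (≈-39.8820) theta=-70429/121800 (≈-0.5782)
After 7 (propagate distance d=23 (to screen)): x=-6477497/121800 (≈-53.1814) theta=-70429/121800 (≈-0.5782)
|theta_initial|=0.4000 |theta_final|=70429/121800 (≈0.5782) -> increased

Answer: yes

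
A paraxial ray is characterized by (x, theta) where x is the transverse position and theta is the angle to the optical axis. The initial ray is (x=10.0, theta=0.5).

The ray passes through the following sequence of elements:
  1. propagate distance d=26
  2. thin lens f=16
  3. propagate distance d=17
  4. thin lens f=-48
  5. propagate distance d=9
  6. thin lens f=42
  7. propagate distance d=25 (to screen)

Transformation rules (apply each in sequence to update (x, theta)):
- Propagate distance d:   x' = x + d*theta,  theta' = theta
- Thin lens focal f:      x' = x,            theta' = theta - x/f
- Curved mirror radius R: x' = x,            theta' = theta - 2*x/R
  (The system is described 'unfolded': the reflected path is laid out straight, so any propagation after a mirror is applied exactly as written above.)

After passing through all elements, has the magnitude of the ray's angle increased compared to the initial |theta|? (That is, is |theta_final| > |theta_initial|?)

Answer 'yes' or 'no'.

Answer: yes

Derivation:
Initial: x=10.0000 theta=0.5000
After 1 (propagate distance d=26): x=23.0000 theta=0.5000
After 2 (thin lens f=16): x=23.0000 theta=-0.9375
After 3 (propagate distance d=17): x=7.0625 theta=-0.9375
After 4 (thin lens f=-48): x=7.0625 theta=-607/768 (≈-0.7904)
After 5 (propagate distance d=9): x=-13/256 (≈-0.0508) theta=-607/768 (≈-0.7904)
After 6 (thin lens f=42): x=-13/256 (≈-0.0508) theta=-8485/10752 (≈-0.7892)
After 7 (propagate distance d=25 (to screen)): x=-212671/10752 (≈-19.7797) theta=-8485/10752 (≈-0.7892)
|theta_initial|=0.5000 |theta_final|=8485/10752 (≈0.7892) -> increased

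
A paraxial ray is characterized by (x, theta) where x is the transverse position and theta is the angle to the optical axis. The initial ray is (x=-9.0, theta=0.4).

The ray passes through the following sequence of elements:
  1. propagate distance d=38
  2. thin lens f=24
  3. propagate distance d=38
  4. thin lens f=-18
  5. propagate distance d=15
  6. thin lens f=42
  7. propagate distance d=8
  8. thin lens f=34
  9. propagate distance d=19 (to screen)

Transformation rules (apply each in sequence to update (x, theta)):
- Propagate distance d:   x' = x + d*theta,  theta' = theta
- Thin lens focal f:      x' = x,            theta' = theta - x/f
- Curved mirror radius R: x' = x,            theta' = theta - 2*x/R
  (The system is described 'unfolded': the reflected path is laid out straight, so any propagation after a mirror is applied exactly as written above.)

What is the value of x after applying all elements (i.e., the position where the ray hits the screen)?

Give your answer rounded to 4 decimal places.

Answer: 15.4649

Derivation:
Initial: x=-9.0000 theta=0.4000
After 1 (propagate distance d=38): x=6.2000 theta=0.4000
After 2 (thin lens f=24): x=6.2000 theta=17/120 (≈0.1417)
After 3 (propagate distance d=38): x=139/12 (≈11.5833) theta=17/120 (≈0.1417)
After 4 (thin lens f=-18): x=139/12 (≈11.5833) theta=106/135 (≈0.7852)
After 5 (propagate distance d=15): x=841/36 (≈23.3611) theta=106/135 (≈0.7852)
After 6 (thin lens f=42): x=841/36 (≈23.3611) theta=577/2520 (≈0.2290)
After 7 (propagate distance d=8): x=3527/140 (≈25.1929) theta=577/2520 (≈0.2290)
After 8 (thin lens f=34): x=3527/140 (≈25.1929) theta=-10967/21420 (≈-0.5120)
After 9 (propagate distance d=19 (to screen)): x=165629/10710 (≈15.4649) theta=-10967/21420 (≈-0.5120)
Rounded to 4 decimal places: x = 15.4649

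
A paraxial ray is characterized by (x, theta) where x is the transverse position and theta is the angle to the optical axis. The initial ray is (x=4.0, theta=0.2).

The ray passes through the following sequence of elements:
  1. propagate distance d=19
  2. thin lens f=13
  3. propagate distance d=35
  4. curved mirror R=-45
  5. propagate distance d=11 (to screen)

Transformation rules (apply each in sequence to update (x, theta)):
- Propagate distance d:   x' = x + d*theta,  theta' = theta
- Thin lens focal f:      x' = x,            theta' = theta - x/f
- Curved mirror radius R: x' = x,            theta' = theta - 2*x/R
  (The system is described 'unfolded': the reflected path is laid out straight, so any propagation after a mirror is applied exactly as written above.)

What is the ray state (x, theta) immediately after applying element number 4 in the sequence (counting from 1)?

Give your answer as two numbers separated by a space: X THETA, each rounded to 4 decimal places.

Initial: x=4.0000 theta=0.2000
After 1 (propagate distance d=19): x=7.8000 theta=0.2000
After 2 (thin lens f=13): x=7.8000 theta=-0.4000
After 3 (propagate distance d=35): x=-6.2000 theta=-0.4000
After 4 (curved mirror R=-45): x=-6.2000 theta=-152/225 (≈-0.6756)
Rounded to 4 decimal places: x = -6.2000, theta = -0.6756

Answer: -6.2000 -0.6756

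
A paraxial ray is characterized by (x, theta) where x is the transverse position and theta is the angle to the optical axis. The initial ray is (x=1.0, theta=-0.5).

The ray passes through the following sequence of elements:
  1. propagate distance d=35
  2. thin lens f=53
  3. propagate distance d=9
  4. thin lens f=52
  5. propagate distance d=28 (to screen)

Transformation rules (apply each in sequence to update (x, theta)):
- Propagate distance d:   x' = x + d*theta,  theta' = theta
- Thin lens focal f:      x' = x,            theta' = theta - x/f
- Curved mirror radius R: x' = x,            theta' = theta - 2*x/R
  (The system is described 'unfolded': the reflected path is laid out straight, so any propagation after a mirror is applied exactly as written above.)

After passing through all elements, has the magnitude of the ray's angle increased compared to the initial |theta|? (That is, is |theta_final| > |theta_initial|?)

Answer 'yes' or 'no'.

Initial: x=1.0000 theta=-0.5000
After 1 (propagate distance d=35): x=-16.5000 theta=-0.5000
After 2 (thin lens f=53): x=-16.5000 theta=-10/53 (≈-0.1887)
After 3 (propagate distance d=9): x=-1929/106 (≈-18.1981) theta=-10/53 (≈-0.1887)
After 4 (thin lens f=52): x=-1929/106 (≈-18.1981) theta=889/5512 (≈0.1613)
After 5 (propagate distance d=28 (to screen)): x=-9427/689 (≈-13.6821) theta=889/5512 (≈0.1613)
|theta_initial|=0.5000 |theta_final|=889/5512 (≈0.1613) -> not increased

Answer: no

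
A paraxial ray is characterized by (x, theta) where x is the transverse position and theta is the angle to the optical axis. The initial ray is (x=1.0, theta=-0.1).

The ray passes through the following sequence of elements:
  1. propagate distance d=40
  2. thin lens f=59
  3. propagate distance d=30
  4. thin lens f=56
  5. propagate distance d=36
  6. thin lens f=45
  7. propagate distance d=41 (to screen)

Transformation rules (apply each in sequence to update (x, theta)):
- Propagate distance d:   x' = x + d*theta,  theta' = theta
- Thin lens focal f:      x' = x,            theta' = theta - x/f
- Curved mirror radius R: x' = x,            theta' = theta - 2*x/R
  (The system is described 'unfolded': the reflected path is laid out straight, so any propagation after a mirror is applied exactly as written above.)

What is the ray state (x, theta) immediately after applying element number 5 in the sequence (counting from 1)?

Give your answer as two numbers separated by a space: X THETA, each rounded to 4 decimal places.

Answer: -3.3676 0.0308

Derivation:
Initial: x=1.0000 theta=-0.1000
After 1 (propagate distance d=40): x=-3.0000 theta=-0.1000
After 2 (thin lens f=59): x=-3.0000 theta=-29/590 (≈-0.0492)
After 3 (propagate distance d=30): x=-264/59 (≈-4.4746) theta=-29/590 (≈-0.0492)
After 4 (thin lens f=56): x=-264/59 (≈-4.4746) theta=127/4130 (≈0.0308)
After 5 (propagate distance d=36): x=-6954/2065 (≈-3.3676) theta=127/4130 (≈0.0308)
Rounded to 4 decimal places: x = -3.3676, theta = 0.0308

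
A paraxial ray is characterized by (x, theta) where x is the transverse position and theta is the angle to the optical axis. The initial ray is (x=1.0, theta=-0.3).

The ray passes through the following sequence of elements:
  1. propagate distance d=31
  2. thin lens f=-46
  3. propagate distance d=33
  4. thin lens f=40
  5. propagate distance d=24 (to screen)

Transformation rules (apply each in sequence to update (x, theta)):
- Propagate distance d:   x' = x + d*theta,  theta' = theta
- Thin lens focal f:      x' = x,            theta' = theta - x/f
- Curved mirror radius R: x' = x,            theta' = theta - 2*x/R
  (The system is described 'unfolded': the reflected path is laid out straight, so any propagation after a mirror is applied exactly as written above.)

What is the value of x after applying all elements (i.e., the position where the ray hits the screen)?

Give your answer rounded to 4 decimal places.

Answer: -21.1922

Derivation:
Initial: x=1.0000 theta=-0.3000
After 1 (propagate distance d=31): x=-8.3000 theta=-0.3000
After 2 (thin lens f=-46): x=-8.3000 theta=-221/460 (≈-0.4804)
After 3 (propagate distance d=33): x=-11111/460 (≈-24.1543) theta=-221/460 (≈-0.4804)
After 4 (thin lens f=40): x=-11111/460 (≈-24.1543) theta=2271/18400 (≈0.1234)
After 5 (propagate distance d=24 (to screen)): x=-24371/1150 (≈-21.1922) theta=2271/18400 (≈0.1234)
Rounded to 4 decimal places: x = -21.1922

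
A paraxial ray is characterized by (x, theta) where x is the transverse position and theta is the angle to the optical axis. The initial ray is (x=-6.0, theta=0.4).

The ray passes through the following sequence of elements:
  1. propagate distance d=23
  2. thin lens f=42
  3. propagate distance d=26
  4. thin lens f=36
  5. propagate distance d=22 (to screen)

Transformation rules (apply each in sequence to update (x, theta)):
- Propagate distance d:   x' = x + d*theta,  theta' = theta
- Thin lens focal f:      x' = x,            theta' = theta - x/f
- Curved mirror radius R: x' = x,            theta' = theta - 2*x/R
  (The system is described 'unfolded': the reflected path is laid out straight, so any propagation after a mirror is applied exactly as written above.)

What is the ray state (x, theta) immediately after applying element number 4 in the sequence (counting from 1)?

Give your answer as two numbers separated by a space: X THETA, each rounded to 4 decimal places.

Initial: x=-6.0000 theta=0.4000
After 1 (propagate distance d=23): x=3.2000 theta=0.4000
After 2 (thin lens f=42): x=3.2000 theta=34/105 (≈0.3238)
After 3 (propagate distance d=26): x=244/21 (≈11.6190) theta=34/105 (≈0.3238)
After 4 (thin lens f=36): x=244/21 (≈11.6190) theta=1/945 (≈0.0011)
Rounded to 4 decimal places: x = 11.6190, theta = 0.0011

Answer: 11.6190 0.0011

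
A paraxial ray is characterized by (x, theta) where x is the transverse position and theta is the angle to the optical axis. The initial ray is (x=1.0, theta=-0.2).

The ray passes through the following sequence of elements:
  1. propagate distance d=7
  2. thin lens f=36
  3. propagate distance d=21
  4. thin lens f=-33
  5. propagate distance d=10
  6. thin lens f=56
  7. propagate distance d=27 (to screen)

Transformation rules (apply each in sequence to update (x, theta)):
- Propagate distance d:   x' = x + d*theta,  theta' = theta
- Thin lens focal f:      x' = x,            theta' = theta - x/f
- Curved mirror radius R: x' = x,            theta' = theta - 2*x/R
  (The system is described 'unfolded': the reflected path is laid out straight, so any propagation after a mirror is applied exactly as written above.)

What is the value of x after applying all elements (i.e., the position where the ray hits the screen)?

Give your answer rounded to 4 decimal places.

Answer: -12.5975

Derivation:
Initial: x=1.0000 theta=-0.2000
After 1 (propagate distance d=7): x=-0.4000 theta=-0.2000
After 2 (thin lens f=36): x=-0.4000 theta=-17/90 (≈-0.1889)
After 3 (propagate distance d=21): x=-131/30 (≈-4.3667) theta=-17/90 (≈-0.1889)
After 4 (thin lens f=-33): x=-131/30 (≈-4.3667) theta=-53/165 (≈-0.3212)
After 5 (propagate distance d=10): x=-2501/330 (≈-7.5788) theta=-53/165 (≈-0.3212)
After 6 (thin lens f=56): x=-2501/330 (≈-7.5788) theta=-229/1232 (≈-0.1859)
After 7 (propagate distance d=27 (to screen)): x=-232801/18480 (≈-12.5975) theta=-229/1232 (≈-0.1859)
Rounded to 4 decimal places: x = -12.5975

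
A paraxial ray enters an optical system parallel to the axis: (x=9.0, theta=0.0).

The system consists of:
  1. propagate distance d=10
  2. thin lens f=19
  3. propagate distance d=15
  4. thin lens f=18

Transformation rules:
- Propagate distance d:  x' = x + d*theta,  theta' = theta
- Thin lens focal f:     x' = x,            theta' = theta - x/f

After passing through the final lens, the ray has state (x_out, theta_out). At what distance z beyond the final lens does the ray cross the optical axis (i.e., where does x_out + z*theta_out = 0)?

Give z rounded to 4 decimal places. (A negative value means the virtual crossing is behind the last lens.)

Answer: 3.2727

Derivation:
Initial: x=9.0000 theta=0.0000
After 1 (propagate distance d=10): x=9.0000 theta=0.0000
After 2 (thin lens f=19): x=9.0000 theta=-9/19 (≈-0.4737)
After 3 (propagate distance d=15): x=36/19 (≈1.8947) theta=-9/19 (≈-0.4737)
After 4 (thin lens f=18): x=36/19 (≈1.8947) theta=-11/19 (≈-0.5789)
z_focus = -x_out/theta_out = -(36/19)/(-11/19) = 36/11 ≈ 3.2727
Rounded to 4 decimal places: z = 3.2727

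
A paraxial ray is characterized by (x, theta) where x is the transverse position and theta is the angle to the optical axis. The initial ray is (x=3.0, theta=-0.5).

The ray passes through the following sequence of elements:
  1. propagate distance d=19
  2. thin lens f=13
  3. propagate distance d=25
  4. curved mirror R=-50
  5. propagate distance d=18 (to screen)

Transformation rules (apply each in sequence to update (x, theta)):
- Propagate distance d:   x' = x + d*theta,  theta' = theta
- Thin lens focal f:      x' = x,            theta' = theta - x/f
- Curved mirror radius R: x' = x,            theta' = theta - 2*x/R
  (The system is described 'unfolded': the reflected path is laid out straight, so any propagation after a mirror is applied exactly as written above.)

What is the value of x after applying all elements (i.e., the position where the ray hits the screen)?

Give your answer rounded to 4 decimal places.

Answer: -11.1800

Derivation:
Initial: x=3.0000 theta=-0.5000
After 1 (propagate distance d=19): x=-6.5000 theta=-0.5000
After 2 (thin lens f=13): x=-6.5000 theta=0.0000
After 3 (propagate distance d=25): x=-6.5000 theta=0.0000
After 4 (curved mirror R=-50): x=-6.5000 theta=-0.2600
After 5 (propagate distance d=18 (to screen)): x=-11.1800 theta=-0.2600
Rounded to 4 decimal places: x = -11.1800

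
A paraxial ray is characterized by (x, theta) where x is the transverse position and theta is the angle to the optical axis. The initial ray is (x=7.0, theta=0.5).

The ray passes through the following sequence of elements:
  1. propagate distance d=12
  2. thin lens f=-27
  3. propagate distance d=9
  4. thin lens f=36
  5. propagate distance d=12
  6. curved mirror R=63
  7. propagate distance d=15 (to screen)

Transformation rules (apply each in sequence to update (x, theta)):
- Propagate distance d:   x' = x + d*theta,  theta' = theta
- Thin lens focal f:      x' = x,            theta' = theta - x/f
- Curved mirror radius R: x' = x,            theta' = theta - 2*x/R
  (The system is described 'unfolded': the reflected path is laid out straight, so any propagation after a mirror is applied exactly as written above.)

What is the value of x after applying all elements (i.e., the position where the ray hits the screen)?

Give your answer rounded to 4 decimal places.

Initial: x=7.0000 theta=0.5000
After 1 (propagate distance d=12): x=13.0000 theta=0.5000
After 2 (thin lens f=-27): x=13.0000 theta=53/54 (≈0.9815)
After 3 (propagate distance d=9): x=131/6 (≈21.8333) theta=53/54 (≈0.9815)
After 4 (thin lens f=36): x=131/6 (≈21.8333) theta=0.3750
After 5 (propagate distance d=12): x=79/3 (≈26.3333) theta=0.3750
After 6 (curved mirror R=63): x=79/3 (≈26.3333) theta=-697/1512 (≈-0.4610)
After 7 (propagate distance d=15 (to screen)): x=9787/504 (≈19.4187) theta=-697/1512 (≈-0.4610)
Rounded to 4 decimal places: x = 19.4187

Answer: 19.4187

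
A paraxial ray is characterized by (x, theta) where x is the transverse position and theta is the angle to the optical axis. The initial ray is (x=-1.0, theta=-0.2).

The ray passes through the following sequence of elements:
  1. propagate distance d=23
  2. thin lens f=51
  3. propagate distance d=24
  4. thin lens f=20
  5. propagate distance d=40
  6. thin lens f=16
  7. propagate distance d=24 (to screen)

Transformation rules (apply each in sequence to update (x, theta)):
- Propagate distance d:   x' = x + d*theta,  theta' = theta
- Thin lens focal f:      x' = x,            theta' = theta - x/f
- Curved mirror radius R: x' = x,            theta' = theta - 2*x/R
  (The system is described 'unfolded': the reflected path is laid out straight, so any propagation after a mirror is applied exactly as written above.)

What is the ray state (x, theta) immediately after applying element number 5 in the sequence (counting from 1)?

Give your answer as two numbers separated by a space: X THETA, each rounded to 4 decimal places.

Answer: 4.1569 0.2980

Derivation:
Initial: x=-1.0000 theta=-0.2000
After 1 (propagate distance d=23): x=-5.6000 theta=-0.2000
After 2 (thin lens f=51): x=-5.6000 theta=-23/255 (≈-0.0902)
After 3 (propagate distance d=24): x=-132/17 (≈-7.7647) theta=-23/255 (≈-0.0902)
After 4 (thin lens f=20): x=-132/17 (≈-7.7647) theta=76/255 (≈0.2980)
After 5 (propagate distance d=40): x=212/51 (≈4.1569) theta=76/255 (≈0.2980)
Rounded to 4 decimal places: x = 4.1569, theta = 0.2980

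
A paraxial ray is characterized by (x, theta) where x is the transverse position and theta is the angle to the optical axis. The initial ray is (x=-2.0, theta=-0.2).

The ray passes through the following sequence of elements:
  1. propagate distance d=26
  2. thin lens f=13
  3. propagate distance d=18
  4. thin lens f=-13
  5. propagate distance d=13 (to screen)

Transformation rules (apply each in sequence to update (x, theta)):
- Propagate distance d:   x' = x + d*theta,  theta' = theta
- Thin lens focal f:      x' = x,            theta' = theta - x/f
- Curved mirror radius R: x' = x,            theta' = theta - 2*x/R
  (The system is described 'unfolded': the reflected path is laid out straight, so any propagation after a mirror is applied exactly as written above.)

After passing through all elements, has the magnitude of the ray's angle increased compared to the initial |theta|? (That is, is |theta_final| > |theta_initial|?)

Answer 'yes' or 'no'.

Initial: x=-2.0000 theta=-0.2000
After 1 (propagate distance d=26): x=-7.2000 theta=-0.2000
After 2 (thin lens f=13): x=-7.2000 theta=23/65 (≈0.3538)
After 3 (propagate distance d=18): x=-54/65 (≈-0.8308) theta=23/65 (≈0.3538)
After 4 (thin lens f=-13): x=-54/65 (≈-0.8308) theta=49/169 (≈0.2899)
After 5 (propagate distance d=13 (to screen)): x=191/65 (≈2.9385) theta=49/169 (≈0.2899)
|theta_initial|=0.2000 |theta_final|=49/169 (≈0.2899) -> increased

Answer: yes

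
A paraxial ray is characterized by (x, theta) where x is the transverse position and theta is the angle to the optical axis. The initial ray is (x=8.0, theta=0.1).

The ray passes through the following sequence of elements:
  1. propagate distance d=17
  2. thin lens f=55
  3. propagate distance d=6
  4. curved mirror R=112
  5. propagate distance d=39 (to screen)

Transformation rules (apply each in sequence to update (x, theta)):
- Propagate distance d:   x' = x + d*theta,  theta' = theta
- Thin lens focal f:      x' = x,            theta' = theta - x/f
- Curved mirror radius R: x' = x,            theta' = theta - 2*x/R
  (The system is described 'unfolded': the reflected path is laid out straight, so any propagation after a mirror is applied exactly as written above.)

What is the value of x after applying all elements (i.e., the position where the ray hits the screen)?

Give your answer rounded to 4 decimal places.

Answer: -0.1726

Derivation:
Initial: x=8.0000 theta=0.1000
After 1 (propagate distance d=17): x=9.7000 theta=0.1000
After 2 (thin lens f=55): x=9.7000 theta=-21/275 (≈-0.0764)
After 3 (propagate distance d=6): x=5083/550 (≈9.2418) theta=-21/275 (≈-0.0764)
After 4 (curved mirror R=112): x=5083/550 (≈9.2418) theta=-1487/6160 (≈-0.2414)
After 5 (propagate distance d=39 (to screen)): x=-5317/30800 (≈-0.1726) theta=-1487/6160 (≈-0.2414)
Rounded to 4 decimal places: x = -0.1726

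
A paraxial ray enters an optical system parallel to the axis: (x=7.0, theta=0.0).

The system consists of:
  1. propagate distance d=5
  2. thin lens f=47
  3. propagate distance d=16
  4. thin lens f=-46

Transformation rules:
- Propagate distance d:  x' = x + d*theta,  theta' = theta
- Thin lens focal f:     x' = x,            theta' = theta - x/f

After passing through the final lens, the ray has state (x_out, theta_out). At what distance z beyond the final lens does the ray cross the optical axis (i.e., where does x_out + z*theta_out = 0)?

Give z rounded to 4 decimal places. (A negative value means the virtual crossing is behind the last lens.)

Initial: x=7.0000 theta=0.0000
After 1 (propagate distance d=5): x=7.0000 theta=0.0000
After 2 (thin lens f=47): x=7.0000 theta=-7/47 (≈-0.1489)
After 3 (propagate distance d=16): x=217/47 (≈4.6170) theta=-7/47 (≈-0.1489)
After 4 (thin lens f=-46): x=217/47 (≈4.6170) theta=-105/2162 (≈-0.0486)
z_focus = -x_out/theta_out = -(217/47)/(-105/2162) = 1426/15 ≈ 95.0667
Rounded to 4 decimal places: z = 95.0667

Answer: 95.0667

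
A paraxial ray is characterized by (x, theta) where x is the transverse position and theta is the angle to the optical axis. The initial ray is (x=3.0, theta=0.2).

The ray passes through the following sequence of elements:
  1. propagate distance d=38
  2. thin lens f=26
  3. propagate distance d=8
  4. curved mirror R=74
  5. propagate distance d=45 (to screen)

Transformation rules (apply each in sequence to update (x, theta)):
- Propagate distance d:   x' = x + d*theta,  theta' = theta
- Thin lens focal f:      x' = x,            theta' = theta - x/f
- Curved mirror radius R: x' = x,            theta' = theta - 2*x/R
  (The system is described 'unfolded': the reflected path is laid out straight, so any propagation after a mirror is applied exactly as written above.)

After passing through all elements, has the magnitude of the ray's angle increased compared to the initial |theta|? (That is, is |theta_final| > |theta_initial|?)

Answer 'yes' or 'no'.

Answer: yes

Derivation:
Initial: x=3.0000 theta=0.2000
After 1 (propagate distance d=38): x=10.6000 theta=0.2000
After 2 (thin lens f=26): x=10.6000 theta=-27/130 (≈-0.2077)
After 3 (propagate distance d=8): x=581/65 (≈8.9385) theta=-27/130 (≈-0.2077)
After 4 (curved mirror R=74): x=581/65 (≈8.9385) theta=-2161/4810 (≈-0.4493)
After 5 (propagate distance d=45 (to screen)): x=-54251/4810 (≈-11.2788) theta=-2161/4810 (≈-0.4493)
|theta_initial|=0.2000 |theta_final|=2161/4810 (≈0.4493) -> increased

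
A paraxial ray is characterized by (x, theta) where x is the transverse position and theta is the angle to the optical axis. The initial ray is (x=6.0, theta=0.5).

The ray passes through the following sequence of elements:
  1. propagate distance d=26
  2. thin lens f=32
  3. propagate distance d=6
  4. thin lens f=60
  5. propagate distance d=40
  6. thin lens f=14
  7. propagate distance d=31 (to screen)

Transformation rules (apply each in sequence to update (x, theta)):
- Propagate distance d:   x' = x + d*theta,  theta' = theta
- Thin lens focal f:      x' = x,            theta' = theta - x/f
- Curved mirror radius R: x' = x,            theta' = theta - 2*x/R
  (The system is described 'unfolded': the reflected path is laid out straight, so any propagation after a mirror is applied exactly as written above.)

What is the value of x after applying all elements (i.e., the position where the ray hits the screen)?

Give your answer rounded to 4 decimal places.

Initial: x=6.0000 theta=0.5000
After 1 (propagate distance d=26): x=19.0000 theta=0.5000
After 2 (thin lens f=32): x=19.0000 theta=-3/32 (≈-0.0938)
After 3 (propagate distance d=6): x=18.4375 theta=-3/32 (≈-0.0938)
After 4 (thin lens f=60): x=18.4375 theta=-77/192 (≈-0.4010)
After 5 (propagate distance d=40): x=115/48 (≈2.3958) theta=-77/192 (≈-0.4010)
After 6 (thin lens f=14): x=115/48 (≈2.3958) theta=-769/1344 (≈-0.5722)
After 7 (propagate distance d=31 (to screen)): x=-6873/448 (≈-15.3415) theta=-769/1344 (≈-0.5722)
Rounded to 4 decimal places: x = -15.3415

Answer: -15.3415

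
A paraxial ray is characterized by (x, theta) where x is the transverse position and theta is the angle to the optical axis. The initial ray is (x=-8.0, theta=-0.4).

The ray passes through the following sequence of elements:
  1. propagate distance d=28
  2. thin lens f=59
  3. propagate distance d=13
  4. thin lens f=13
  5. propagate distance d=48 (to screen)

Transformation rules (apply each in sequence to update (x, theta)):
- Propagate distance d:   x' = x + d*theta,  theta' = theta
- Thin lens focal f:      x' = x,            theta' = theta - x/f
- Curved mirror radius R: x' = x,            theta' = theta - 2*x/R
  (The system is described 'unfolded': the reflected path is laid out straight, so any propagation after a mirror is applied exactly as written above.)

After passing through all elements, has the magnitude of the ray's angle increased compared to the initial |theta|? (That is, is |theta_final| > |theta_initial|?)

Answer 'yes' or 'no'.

Answer: yes

Derivation:
Initial: x=-8.0000 theta=-0.4000
After 1 (propagate distance d=28): x=-19.2000 theta=-0.4000
After 2 (thin lens f=59): x=-19.2000 theta=-22/295 (≈-0.0746)
After 3 (propagate distance d=13): x=-1190/59 (≈-20.1695) theta=-22/295 (≈-0.0746)
After 4 (thin lens f=13): x=-1190/59 (≈-20.1695) theta=96/65 (≈1.4769)
After 5 (propagate distance d=48 (to screen)): x=194522/3835 (≈50.7228) theta=96/65 (≈1.4769)
|theta_initial|=0.4000 |theta_final|=96/65 (≈1.4769) -> increased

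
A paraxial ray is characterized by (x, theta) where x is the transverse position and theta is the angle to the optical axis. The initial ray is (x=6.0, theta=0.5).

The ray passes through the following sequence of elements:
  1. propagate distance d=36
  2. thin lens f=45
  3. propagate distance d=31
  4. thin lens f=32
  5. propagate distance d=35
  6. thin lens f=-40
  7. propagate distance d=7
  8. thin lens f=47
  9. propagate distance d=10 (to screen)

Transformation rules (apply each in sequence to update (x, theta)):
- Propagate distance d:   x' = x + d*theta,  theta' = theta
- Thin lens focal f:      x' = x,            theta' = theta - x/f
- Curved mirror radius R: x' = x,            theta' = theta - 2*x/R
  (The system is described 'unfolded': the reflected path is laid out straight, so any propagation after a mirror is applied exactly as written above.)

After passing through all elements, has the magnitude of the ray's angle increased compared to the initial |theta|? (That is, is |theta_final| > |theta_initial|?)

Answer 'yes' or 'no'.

Initial: x=6.0000 theta=0.5000
After 1 (propagate distance d=36): x=24.0000 theta=0.5000
After 2 (thin lens f=45): x=24.0000 theta=-1/30 (≈-0.0333)
After 3 (propagate distance d=31): x=689/30 (≈22.9667) theta=-1/30 (≈-0.0333)
After 4 (thin lens f=32): x=689/30 (≈22.9667) theta=-721/960 (≈-0.7510)
After 5 (propagate distance d=35): x=-3187/960 (≈-3.3198) theta=-721/960 (≈-0.7510)
After 6 (thin lens f=-40): x=-3187/960 (≈-3.3198) theta=-32027/38400 (≈-0.8340)
After 7 (propagate distance d=7): x=-117223/12800 (≈-9.1580) theta=-32027/38400 (≈-0.8340)
After 8 (thin lens f=47): x=-117223/12800 (≈-9.1580) theta=-721/1128 (≈-0.6392)
After 9 (propagate distance d=10 (to screen)): x=-28064443/1804800 (≈-15.5499) theta=-721/1128 (≈-0.6392)
|theta_initial|=0.5000 |theta_final|=721/1128 (≈0.6392) -> increased

Answer: yes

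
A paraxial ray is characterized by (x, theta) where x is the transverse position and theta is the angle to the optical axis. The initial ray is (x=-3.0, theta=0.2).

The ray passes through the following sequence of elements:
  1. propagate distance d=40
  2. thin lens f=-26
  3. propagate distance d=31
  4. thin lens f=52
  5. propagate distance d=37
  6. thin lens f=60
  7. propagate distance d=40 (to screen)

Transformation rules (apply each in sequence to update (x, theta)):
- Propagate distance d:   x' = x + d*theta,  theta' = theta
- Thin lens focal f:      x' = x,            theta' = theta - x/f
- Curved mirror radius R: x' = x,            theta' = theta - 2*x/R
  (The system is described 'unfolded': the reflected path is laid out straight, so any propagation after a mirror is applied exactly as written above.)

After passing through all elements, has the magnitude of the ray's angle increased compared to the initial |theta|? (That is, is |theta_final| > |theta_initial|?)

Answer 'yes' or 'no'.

Answer: yes

Derivation:
Initial: x=-3.0000 theta=0.2000
After 1 (propagate distance d=40): x=5.0000 theta=0.2000
After 2 (thin lens f=-26): x=5.0000 theta=51/130 (≈0.3923)
After 3 (propagate distance d=31): x=2231/130 (≈17.1615) theta=51/130 (≈0.3923)
After 4 (thin lens f=52): x=2231/130 (≈17.1615) theta=421/6760 (≈0.0623)
After 5 (propagate distance d=37): x=131589/6760 (≈19.4658) theta=421/6760 (≈0.0623)
After 6 (thin lens f=60): x=131589/6760 (≈19.4658) theta=-35443/135200 (≈-0.2622)
After 7 (propagate distance d=40 (to screen)): x=60703/6760 (≈8.9797) theta=-35443/135200 (≈-0.2622)
|theta_initial|=0.2000 |theta_final|=35443/135200 (≈0.2622) -> increased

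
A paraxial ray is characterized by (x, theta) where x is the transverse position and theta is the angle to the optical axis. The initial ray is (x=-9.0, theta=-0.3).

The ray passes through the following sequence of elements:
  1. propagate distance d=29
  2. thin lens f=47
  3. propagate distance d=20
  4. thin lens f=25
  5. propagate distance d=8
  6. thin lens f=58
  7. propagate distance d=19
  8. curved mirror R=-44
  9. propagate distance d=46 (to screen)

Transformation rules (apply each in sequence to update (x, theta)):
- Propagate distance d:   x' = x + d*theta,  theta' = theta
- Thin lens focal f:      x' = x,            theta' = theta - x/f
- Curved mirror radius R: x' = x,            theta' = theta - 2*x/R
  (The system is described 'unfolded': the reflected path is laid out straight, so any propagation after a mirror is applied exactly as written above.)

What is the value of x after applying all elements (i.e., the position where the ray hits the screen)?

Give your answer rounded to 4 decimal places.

Initial: x=-9.0000 theta=-0.3000
After 1 (propagate distance d=29): x=-17.7000 theta=-0.3000
After 2 (thin lens f=47): x=-17.7000 theta=18/235 (≈0.0766)
After 3 (propagate distance d=20): x=-7599/470 (≈-16.1681) theta=18/235 (≈0.0766)
After 4 (thin lens f=25): x=-7599/470 (≈-16.1681) theta=8499/11750 (≈0.7233)
After 5 (propagate distance d=8): x=-121983/11750 (≈-10.3815) theta=8499/11750 (≈0.7233)
After 6 (thin lens f=58): x=-121983/11750 (≈-10.3815) theta=24597/27260 (≈0.9023)
After 7 (propagate distance d=19): x=4608561/681500 (≈6.7624) theta=24597/27260 (≈0.9023)
After 8 (curved mirror R=-44): x=4608561/681500 (≈6.7624) theta=18136911/14993000 (≈1.2097)
After 9 (propagate distance d=46 (to screen)): x=116960781/1874125 (≈62.4082) theta=18136911/14993000 (≈1.2097)
Rounded to 4 decimal places: x = 62.4082

Answer: 62.4082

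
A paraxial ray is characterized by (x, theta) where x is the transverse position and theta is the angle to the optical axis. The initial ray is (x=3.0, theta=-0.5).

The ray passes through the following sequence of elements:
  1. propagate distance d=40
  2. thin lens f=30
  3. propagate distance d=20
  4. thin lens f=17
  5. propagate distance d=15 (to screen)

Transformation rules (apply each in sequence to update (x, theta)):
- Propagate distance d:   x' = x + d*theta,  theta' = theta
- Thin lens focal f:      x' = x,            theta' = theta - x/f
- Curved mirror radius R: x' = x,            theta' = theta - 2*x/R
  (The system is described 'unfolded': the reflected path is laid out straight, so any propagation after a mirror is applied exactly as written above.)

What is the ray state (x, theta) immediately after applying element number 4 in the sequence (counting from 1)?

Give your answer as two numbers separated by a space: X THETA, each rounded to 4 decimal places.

Answer: -15.6667 0.9882

Derivation:
Initial: x=3.0000 theta=-0.5000
After 1 (propagate distance d=40): x=-17.0000 theta=-0.5000
After 2 (thin lens f=30): x=-17.0000 theta=1/15 (≈0.0667)
After 3 (propagate distance d=20): x=-47/3 (≈-15.6667) theta=1/15 (≈0.0667)
After 4 (thin lens f=17): x=-47/3 (≈-15.6667) theta=84/85 (≈0.9882)
Rounded to 4 decimal places: x = -15.6667, theta = 0.9882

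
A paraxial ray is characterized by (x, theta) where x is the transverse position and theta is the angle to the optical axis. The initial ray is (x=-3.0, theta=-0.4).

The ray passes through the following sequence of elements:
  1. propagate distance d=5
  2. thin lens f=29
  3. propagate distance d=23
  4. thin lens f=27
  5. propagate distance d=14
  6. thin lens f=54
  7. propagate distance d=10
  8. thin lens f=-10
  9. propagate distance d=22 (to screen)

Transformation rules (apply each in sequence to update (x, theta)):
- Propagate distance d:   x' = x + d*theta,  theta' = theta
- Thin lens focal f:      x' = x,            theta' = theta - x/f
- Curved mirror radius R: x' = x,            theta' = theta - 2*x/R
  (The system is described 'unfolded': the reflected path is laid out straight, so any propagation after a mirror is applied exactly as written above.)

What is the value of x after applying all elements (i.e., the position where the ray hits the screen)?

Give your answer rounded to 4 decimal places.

Initial: x=-3.0000 theta=-0.4000
After 1 (propagate distance d=5): x=-5.0000 theta=-0.4000
After 2 (thin lens f=29): x=-5.0000 theta=-33/145 (≈-0.2276)
After 3 (propagate distance d=23): x=-1484/145 (≈-10.2345) theta=-33/145 (≈-0.2276)
After 4 (thin lens f=27): x=-1484/145 (≈-10.2345) theta=593/3915 (≈0.1515)
After 5 (propagate distance d=14): x=-31766/3915 (≈-8.1139) theta=593/3915 (≈0.1515)
After 6 (thin lens f=54): x=-31766/3915 (≈-8.1139) theta=31894/105705 (≈0.3017)
After 7 (propagate distance d=10): x=-538742/105705 (≈-5.0967) theta=31894/105705 (≈0.3017)
After 8 (thin lens f=-10): x=-538742/105705 (≈-5.0967) theta=-109901/528525 (≈-0.2079)
After 9 (propagate distance d=22 (to screen)): x=-189316/19575 (≈-9.6713) theta=-109901/528525 (≈-0.2079)
Rounded to 4 decimal places: x = -9.6713

Answer: -9.6713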